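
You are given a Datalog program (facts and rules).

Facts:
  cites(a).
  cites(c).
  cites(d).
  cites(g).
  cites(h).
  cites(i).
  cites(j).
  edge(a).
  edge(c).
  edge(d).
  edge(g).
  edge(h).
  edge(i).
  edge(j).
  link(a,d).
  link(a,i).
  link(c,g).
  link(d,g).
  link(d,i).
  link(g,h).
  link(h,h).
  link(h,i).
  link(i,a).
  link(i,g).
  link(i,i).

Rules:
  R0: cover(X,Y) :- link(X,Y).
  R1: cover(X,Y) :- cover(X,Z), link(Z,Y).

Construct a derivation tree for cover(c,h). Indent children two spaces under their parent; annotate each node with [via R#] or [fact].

cover(c,h)  [via R1]
  cover(c,g)  [via R0]
    link(c,g)  [fact]
  link(g,h)  [fact]

round 1: derive cover(a,d) via R0 from link(a,d)
round 1: derive cover(a,i) via R0 from link(a,i)
round 1: derive cover(c,g) via R0 from link(c,g)
round 1: derive cover(d,g) via R0 from link(d,g)
round 1: derive cover(d,i) via R0 from link(d,i)
round 1: derive cover(g,h) via R0 from link(g,h)
round 1: derive cover(h,h) via R0 from link(h,h)
round 1: derive cover(h,i) via R0 from link(h,i)
round 1: derive cover(i,a) via R0 from link(i,a)
round 1: derive cover(i,g) via R0 from link(i,g)
round 1: derive cover(i,i) via R0 from link(i,i)
round 2: derive cover(a,a) via R1 from cover(a,i), link(i,a)
round 2: derive cover(a,g) via R1 from cover(a,d), link(d,g)
round 2: derive cover(c,h) via R1 from cover(c,g), link(g,h)
round 2: derive cover(d,a) via R1 from cover(d,i), link(i,a)
round 2: derive cover(d,h) via R1 from cover(d,g), link(g,h)
round 2: derive cover(g,i) via R1 from cover(g,h), link(h,i)
round 2: derive cover(h,a) via R1 from cover(h,i), link(i,a)
round 2: derive cover(h,g) via R1 from cover(h,i), link(i,g)
round 2: derive cover(i,d) via R1 from cover(i,a), link(a,d)
round 2: derive cover(i,h) via R1 from cover(i,g), link(g,h)
round 3: derive cover(a,h) via R1 from cover(a,g), link(g,h)
round 3: derive cover(c,i) via R1 from cover(c,h), link(h,i)
round 3: derive cover(d,d) via R1 from cover(d,a), link(a,d)
round 3: derive cover(g,a) via R1 from cover(g,i), link(i,a)
round 3: derive cover(g,g) via R1 from cover(g,i), link(i,g)
round 3: derive cover(h,d) via R1 from cover(h,a), link(a,d)
round 4: derive cover(c,a) via R1 from cover(c,i), link(i,a)
round 4: derive cover(g,d) via R1 from cover(g,a), link(a,d)
round 5: derive cover(c,d) via R1 from cover(c,a), link(a,d)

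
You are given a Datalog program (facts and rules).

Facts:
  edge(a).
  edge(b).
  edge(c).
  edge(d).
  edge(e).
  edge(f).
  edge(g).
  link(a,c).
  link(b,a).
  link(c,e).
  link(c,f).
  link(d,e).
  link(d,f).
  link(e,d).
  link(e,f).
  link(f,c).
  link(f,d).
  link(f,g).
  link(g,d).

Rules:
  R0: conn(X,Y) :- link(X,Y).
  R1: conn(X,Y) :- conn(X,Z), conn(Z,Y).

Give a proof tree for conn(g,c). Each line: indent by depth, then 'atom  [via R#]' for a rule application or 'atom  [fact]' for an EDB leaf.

conn(g,c)  [via R1]
  conn(g,d)  [via R0]
    link(g,d)  [fact]
  conn(d,c)  [via R1]
    conn(d,f)  [via R0]
      link(d,f)  [fact]
    conn(f,c)  [via R0]
      link(f,c)  [fact]

round 1: derive conn(a,c) via R0 from link(a,c)
round 1: derive conn(b,a) via R0 from link(b,a)
round 1: derive conn(c,e) via R0 from link(c,e)
round 1: derive conn(c,f) via R0 from link(c,f)
round 1: derive conn(d,e) via R0 from link(d,e)
round 1: derive conn(d,f) via R0 from link(d,f)
round 1: derive conn(e,d) via R0 from link(e,d)
round 1: derive conn(e,f) via R0 from link(e,f)
round 1: derive conn(f,c) via R0 from link(f,c)
round 1: derive conn(f,d) via R0 from link(f,d)
round 1: derive conn(f,g) via R0 from link(f,g)
round 1: derive conn(g,d) via R0 from link(g,d)
round 2: derive conn(a,e) via R1 from conn(a,c), conn(c,e)
round 2: derive conn(a,f) via R1 from conn(a,c), conn(c,f)
round 2: derive conn(b,c) via R1 from conn(b,a), conn(a,c)
round 2: derive conn(c,c) via R1 from conn(c,f), conn(f,c)
round 2: derive conn(c,d) via R1 from conn(c,e), conn(e,d)
round 2: derive conn(c,g) via R1 from conn(c,f), conn(f,g)
round 2: derive conn(d,c) via R1 from conn(d,f), conn(f,c)
round 2: derive conn(d,d) via R1 from conn(d,e), conn(e,d)
round 2: derive conn(d,g) via R1 from conn(d,f), conn(f,g)
round 2: derive conn(e,c) via R1 from conn(e,f), conn(f,c)
round 2: derive conn(e,e) via R1 from conn(e,d), conn(d,e)
round 2: derive conn(e,g) via R1 from conn(e,f), conn(f,g)
round 2: derive conn(f,e) via R1 from conn(f,c), conn(c,e)
round 2: derive conn(f,f) via R1 from conn(f,c), conn(c,f)
round 2: derive conn(g,e) via R1 from conn(g,d), conn(d,e)
round 2: derive conn(g,f) via R1 from conn(g,d), conn(d,f)
round 3: derive conn(a,d) via R1 from conn(a,c), conn(c,d)
round 3: derive conn(a,g) via R1 from conn(a,c), conn(c,g)
round 3: derive conn(b,d) via R1 from conn(b,c), conn(c,d)
round 3: derive conn(b,e) via R1 from conn(b,a), conn(a,e)
round 3: derive conn(b,f) via R1 from conn(b,a), conn(a,f)
round 3: derive conn(b,g) via R1 from conn(b,c), conn(c,g)
round 3: derive conn(g,c) via R1 from conn(g,d), conn(d,c)
round 3: derive conn(g,g) via R1 from conn(g,d), conn(d,g)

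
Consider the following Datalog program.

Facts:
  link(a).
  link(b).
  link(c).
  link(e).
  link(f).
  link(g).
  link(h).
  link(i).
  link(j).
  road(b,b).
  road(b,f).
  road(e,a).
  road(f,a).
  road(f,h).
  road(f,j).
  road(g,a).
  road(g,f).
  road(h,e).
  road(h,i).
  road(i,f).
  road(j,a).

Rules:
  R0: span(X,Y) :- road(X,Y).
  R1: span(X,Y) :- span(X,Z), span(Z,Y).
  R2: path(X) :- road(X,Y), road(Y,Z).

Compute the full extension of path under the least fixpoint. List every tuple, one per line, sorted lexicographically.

path(b)
path(f)
path(g)
path(h)
path(i)

round 1: derive path(b) via R2 from road(b,b), road(b,b)
round 1: derive path(f) via R2 from road(f,h), road(h,e)
round 1: derive path(g) via R2 from road(g,f), road(f,a)
round 1: derive path(h) via R2 from road(h,e), road(e,a)
round 1: derive path(i) via R2 from road(i,f), road(f,a)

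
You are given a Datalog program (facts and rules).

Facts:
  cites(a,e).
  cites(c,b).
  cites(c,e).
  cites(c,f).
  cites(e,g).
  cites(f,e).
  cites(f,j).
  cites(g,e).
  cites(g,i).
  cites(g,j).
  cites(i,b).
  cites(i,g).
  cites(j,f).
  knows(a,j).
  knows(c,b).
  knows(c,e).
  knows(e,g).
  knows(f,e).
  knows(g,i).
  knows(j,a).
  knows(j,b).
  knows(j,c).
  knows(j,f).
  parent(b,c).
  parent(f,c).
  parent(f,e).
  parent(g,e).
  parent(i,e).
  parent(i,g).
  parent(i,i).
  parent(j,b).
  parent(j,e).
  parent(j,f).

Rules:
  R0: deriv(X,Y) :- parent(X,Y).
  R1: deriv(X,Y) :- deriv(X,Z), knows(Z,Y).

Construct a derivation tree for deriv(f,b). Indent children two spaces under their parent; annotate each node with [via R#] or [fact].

round 1: derive deriv(b,c) via R0 from parent(b,c)
round 1: derive deriv(f,c) via R0 from parent(f,c)
round 1: derive deriv(f,e) via R0 from parent(f,e)
round 1: derive deriv(g,e) via R0 from parent(g,e)
round 1: derive deriv(i,e) via R0 from parent(i,e)
round 1: derive deriv(i,g) via R0 from parent(i,g)
round 1: derive deriv(i,i) via R0 from parent(i,i)
round 1: derive deriv(j,b) via R0 from parent(j,b)
round 1: derive deriv(j,e) via R0 from parent(j,e)
round 1: derive deriv(j,f) via R0 from parent(j,f)
round 2: derive deriv(b,b) via R1 from deriv(b,c), knows(c,b)
round 2: derive deriv(b,e) via R1 from deriv(b,c), knows(c,e)
round 2: derive deriv(f,b) via R1 from deriv(f,c), knows(c,b)
round 2: derive deriv(f,g) via R1 from deriv(f,e), knows(e,g)
round 2: derive deriv(g,g) via R1 from deriv(g,e), knows(e,g)
round 2: derive deriv(j,g) via R1 from deriv(j,e), knows(e,g)
round 3: derive deriv(b,g) via R1 from deriv(b,e), knows(e,g)
round 3: derive deriv(f,i) via R1 from deriv(f,g), knows(g,i)
round 3: derive deriv(g,i) via R1 from deriv(g,g), knows(g,i)
round 3: derive deriv(j,i) via R1 from deriv(j,g), knows(g,i)
round 4: derive deriv(b,i) via R1 from deriv(b,g), knows(g,i)

deriv(f,b)  [via R1]
  deriv(f,c)  [via R0]
    parent(f,c)  [fact]
  knows(c,b)  [fact]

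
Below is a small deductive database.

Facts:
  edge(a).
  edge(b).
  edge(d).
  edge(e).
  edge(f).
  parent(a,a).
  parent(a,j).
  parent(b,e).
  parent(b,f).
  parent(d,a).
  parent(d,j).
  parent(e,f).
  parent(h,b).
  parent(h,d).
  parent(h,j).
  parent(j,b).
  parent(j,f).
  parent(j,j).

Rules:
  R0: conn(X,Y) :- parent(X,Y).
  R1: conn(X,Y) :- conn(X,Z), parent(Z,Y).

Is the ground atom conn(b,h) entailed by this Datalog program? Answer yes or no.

no

round 1: derive conn(a,a) via R0 from parent(a,a)
round 1: derive conn(a,j) via R0 from parent(a,j)
round 1: derive conn(b,e) via R0 from parent(b,e)
round 1: derive conn(b,f) via R0 from parent(b,f)
round 1: derive conn(d,a) via R0 from parent(d,a)
round 1: derive conn(d,j) via R0 from parent(d,j)
round 1: derive conn(e,f) via R0 from parent(e,f)
round 1: derive conn(h,b) via R0 from parent(h,b)
round 1: derive conn(h,d) via R0 from parent(h,d)
round 1: derive conn(h,j) via R0 from parent(h,j)
round 1: derive conn(j,b) via R0 from parent(j,b)
round 1: derive conn(j,f) via R0 from parent(j,f)
round 1: derive conn(j,j) via R0 from parent(j,j)
round 2: derive conn(a,b) via R1 from conn(a,j), parent(j,b)
round 2: derive conn(a,f) via R1 from conn(a,j), parent(j,f)
round 2: derive conn(d,b) via R1 from conn(d,j), parent(j,b)
round 2: derive conn(d,f) via R1 from conn(d,j), parent(j,f)
round 2: derive conn(h,a) via R1 from conn(h,d), parent(d,a)
round 2: derive conn(h,e) via R1 from conn(h,b), parent(b,e)
round 2: derive conn(h,f) via R1 from conn(h,b), parent(b,f)
round 2: derive conn(j,e) via R1 from conn(j,b), parent(b,e)
round 3: derive conn(a,e) via R1 from conn(a,b), parent(b,e)
round 3: derive conn(d,e) via R1 from conn(d,b), parent(b,e)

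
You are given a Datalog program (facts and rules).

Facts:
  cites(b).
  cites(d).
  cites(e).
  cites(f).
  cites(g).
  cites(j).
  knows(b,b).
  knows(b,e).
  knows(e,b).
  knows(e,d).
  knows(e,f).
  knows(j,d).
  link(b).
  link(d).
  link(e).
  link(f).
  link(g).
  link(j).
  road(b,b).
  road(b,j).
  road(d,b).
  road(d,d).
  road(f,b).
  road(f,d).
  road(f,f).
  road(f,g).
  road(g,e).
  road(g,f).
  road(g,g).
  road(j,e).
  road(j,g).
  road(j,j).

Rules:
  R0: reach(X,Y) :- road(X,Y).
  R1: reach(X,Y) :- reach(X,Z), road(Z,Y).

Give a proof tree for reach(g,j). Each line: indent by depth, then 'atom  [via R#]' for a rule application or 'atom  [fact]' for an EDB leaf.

round 1: derive reach(b,b) via R0 from road(b,b)
round 1: derive reach(b,j) via R0 from road(b,j)
round 1: derive reach(d,b) via R0 from road(d,b)
round 1: derive reach(d,d) via R0 from road(d,d)
round 1: derive reach(f,b) via R0 from road(f,b)
round 1: derive reach(f,d) via R0 from road(f,d)
round 1: derive reach(f,f) via R0 from road(f,f)
round 1: derive reach(f,g) via R0 from road(f,g)
round 1: derive reach(g,e) via R0 from road(g,e)
round 1: derive reach(g,f) via R0 from road(g,f)
round 1: derive reach(g,g) via R0 from road(g,g)
round 1: derive reach(j,e) via R0 from road(j,e)
round 1: derive reach(j,g) via R0 from road(j,g)
round 1: derive reach(j,j) via R0 from road(j,j)
round 2: derive reach(b,e) via R1 from reach(b,j), road(j,e)
round 2: derive reach(b,g) via R1 from reach(b,j), road(j,g)
round 2: derive reach(d,j) via R1 from reach(d,b), road(b,j)
round 2: derive reach(f,e) via R1 from reach(f,g), road(g,e)
round 2: derive reach(f,j) via R1 from reach(f,b), road(b,j)
round 2: derive reach(g,b) via R1 from reach(g,f), road(f,b)
round 2: derive reach(g,d) via R1 from reach(g,f), road(f,d)
round 2: derive reach(j,f) via R1 from reach(j,g), road(g,f)
round 3: derive reach(b,f) via R1 from reach(b,g), road(g,f)
round 3: derive reach(d,e) via R1 from reach(d,j), road(j,e)
round 3: derive reach(d,g) via R1 from reach(d,j), road(j,g)
round 3: derive reach(g,j) via R1 from reach(g,b), road(b,j)
round 3: derive reach(j,b) via R1 from reach(j,f), road(f,b)
round 3: derive reach(j,d) via R1 from reach(j,f), road(f,d)
round 4: derive reach(b,d) via R1 from reach(b,f), road(f,d)
round 4: derive reach(d,f) via R1 from reach(d,g), road(g,f)

reach(g,j)  [via R1]
  reach(g,b)  [via R1]
    reach(g,f)  [via R0]
      road(g,f)  [fact]
    road(f,b)  [fact]
  road(b,j)  [fact]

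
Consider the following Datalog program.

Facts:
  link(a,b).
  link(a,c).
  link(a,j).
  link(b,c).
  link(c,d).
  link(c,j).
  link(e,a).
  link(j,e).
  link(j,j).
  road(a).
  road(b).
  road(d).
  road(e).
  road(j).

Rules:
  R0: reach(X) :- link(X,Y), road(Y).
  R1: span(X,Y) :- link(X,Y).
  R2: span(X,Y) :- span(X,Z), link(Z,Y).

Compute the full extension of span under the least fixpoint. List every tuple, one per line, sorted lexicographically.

span(a,a)
span(a,b)
span(a,c)
span(a,d)
span(a,e)
span(a,j)
span(b,a)
span(b,b)
span(b,c)
span(b,d)
span(b,e)
span(b,j)
span(c,a)
span(c,b)
span(c,c)
span(c,d)
span(c,e)
span(c,j)
span(e,a)
span(e,b)
span(e,c)
span(e,d)
span(e,e)
span(e,j)
span(j,a)
span(j,b)
span(j,c)
span(j,d)
span(j,e)
span(j,j)

round 1: derive span(a,b) via R1 from link(a,b)
round 1: derive span(a,c) via R1 from link(a,c)
round 1: derive span(a,j) via R1 from link(a,j)
round 1: derive span(b,c) via R1 from link(b,c)
round 1: derive span(c,d) via R1 from link(c,d)
round 1: derive span(c,j) via R1 from link(c,j)
round 1: derive span(e,a) via R1 from link(e,a)
round 1: derive span(j,e) via R1 from link(j,e)
round 1: derive span(j,j) via R1 from link(j,j)
round 2: derive span(a,d) via R2 from span(a,c), link(c,d)
round 2: derive span(a,e) via R2 from span(a,j), link(j,e)
round 2: derive span(b,d) via R2 from span(b,c), link(c,d)
round 2: derive span(b,j) via R2 from span(b,c), link(c,j)
round 2: derive span(c,e) via R2 from span(c,j), link(j,e)
round 2: derive span(e,b) via R2 from span(e,a), link(a,b)
round 2: derive span(e,c) via R2 from span(e,a), link(a,c)
round 2: derive span(e,j) via R2 from span(e,a), link(a,j)
round 2: derive span(j,a) via R2 from span(j,e), link(e,a)
round 3: derive span(a,a) via R2 from span(a,e), link(e,a)
round 3: derive span(b,e) via R2 from span(b,j), link(j,e)
round 3: derive span(c,a) via R2 from span(c,e), link(e,a)
round 3: derive span(e,d) via R2 from span(e,c), link(c,d)
round 3: derive span(e,e) via R2 from span(e,j), link(j,e)
round 3: derive span(j,b) via R2 from span(j,a), link(a,b)
round 3: derive span(j,c) via R2 from span(j,a), link(a,c)
round 4: derive span(b,a) via R2 from span(b,e), link(e,a)
round 4: derive span(c,b) via R2 from span(c,a), link(a,b)
round 4: derive span(c,c) via R2 from span(c,a), link(a,c)
round 4: derive span(j,d) via R2 from span(j,c), link(c,d)
round 5: derive span(b,b) via R2 from span(b,a), link(a,b)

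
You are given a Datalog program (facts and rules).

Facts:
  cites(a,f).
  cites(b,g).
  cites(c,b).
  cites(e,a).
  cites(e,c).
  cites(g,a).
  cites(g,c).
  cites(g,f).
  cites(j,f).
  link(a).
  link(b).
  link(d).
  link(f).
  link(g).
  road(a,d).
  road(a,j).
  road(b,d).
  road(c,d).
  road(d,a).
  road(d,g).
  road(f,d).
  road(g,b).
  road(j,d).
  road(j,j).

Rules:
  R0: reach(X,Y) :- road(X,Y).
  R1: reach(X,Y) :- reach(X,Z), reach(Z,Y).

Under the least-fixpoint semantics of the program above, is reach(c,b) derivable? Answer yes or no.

yes

round 1: derive reach(a,d) via R0 from road(a,d)
round 1: derive reach(a,j) via R0 from road(a,j)
round 1: derive reach(b,d) via R0 from road(b,d)
round 1: derive reach(c,d) via R0 from road(c,d)
round 1: derive reach(d,a) via R0 from road(d,a)
round 1: derive reach(d,g) via R0 from road(d,g)
round 1: derive reach(f,d) via R0 from road(f,d)
round 1: derive reach(g,b) via R0 from road(g,b)
round 1: derive reach(j,d) via R0 from road(j,d)
round 1: derive reach(j,j) via R0 from road(j,j)
round 2: derive reach(a,a) via R1 from reach(a,d), reach(d,a)
round 2: derive reach(a,g) via R1 from reach(a,d), reach(d,g)
round 2: derive reach(b,a) via R1 from reach(b,d), reach(d,a)
round 2: derive reach(b,g) via R1 from reach(b,d), reach(d,g)
round 2: derive reach(c,a) via R1 from reach(c,d), reach(d,a)
round 2: derive reach(c,g) via R1 from reach(c,d), reach(d,g)
round 2: derive reach(d,b) via R1 from reach(d,g), reach(g,b)
round 2: derive reach(d,d) via R1 from reach(d,a), reach(a,d)
round 2: derive reach(d,j) via R1 from reach(d,a), reach(a,j)
round 2: derive reach(f,a) via R1 from reach(f,d), reach(d,a)
round 2: derive reach(f,g) via R1 from reach(f,d), reach(d,g)
round 2: derive reach(g,d) via R1 from reach(g,b), reach(b,d)
round 2: derive reach(j,a) via R1 from reach(j,d), reach(d,a)
round 2: derive reach(j,g) via R1 from reach(j,d), reach(d,g)
round 3: derive reach(a,b) via R1 from reach(a,d), reach(d,b)
round 3: derive reach(b,b) via R1 from reach(b,d), reach(d,b)
round 3: derive reach(b,j) via R1 from reach(b,a), reach(a,j)
round 3: derive reach(c,b) via R1 from reach(c,d), reach(d,b)
round 3: derive reach(c,j) via R1 from reach(c,a), reach(a,j)
round 3: derive reach(f,b) via R1 from reach(f,d), reach(d,b)
round 3: derive reach(f,j) via R1 from reach(f,a), reach(a,j)
round 3: derive reach(g,a) via R1 from reach(g,b), reach(b,a)
round 3: derive reach(g,g) via R1 from reach(g,b), reach(b,g)
round 3: derive reach(g,j) via R1 from reach(g,d), reach(d,j)
round 3: derive reach(j,b) via R1 from reach(j,d), reach(d,b)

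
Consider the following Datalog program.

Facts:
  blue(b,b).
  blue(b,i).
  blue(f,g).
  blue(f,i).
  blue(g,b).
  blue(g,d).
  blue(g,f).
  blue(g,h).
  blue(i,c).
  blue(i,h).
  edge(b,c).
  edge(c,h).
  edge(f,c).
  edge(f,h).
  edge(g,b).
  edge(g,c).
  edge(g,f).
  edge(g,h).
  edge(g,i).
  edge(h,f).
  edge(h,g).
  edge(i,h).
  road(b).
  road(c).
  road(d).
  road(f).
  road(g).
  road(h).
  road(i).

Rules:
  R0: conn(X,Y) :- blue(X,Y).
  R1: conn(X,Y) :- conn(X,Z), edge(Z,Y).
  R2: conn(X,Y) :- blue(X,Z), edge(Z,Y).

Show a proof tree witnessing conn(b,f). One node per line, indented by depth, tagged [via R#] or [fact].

round 1: derive conn(b,b) via R0 from blue(b,b)
round 1: derive conn(b,i) via R0 from blue(b,i)
round 1: derive conn(f,g) via R0 from blue(f,g)
round 1: derive conn(f,i) via R0 from blue(f,i)
round 1: derive conn(g,b) via R0 from blue(g,b)
round 1: derive conn(g,d) via R0 from blue(g,d)
round 1: derive conn(g,f) via R0 from blue(g,f)
round 1: derive conn(g,h) via R0 from blue(g,h)
round 1: derive conn(i,c) via R0 from blue(i,c)
round 1: derive conn(i,h) via R0 from blue(i,h)
round 1: derive conn(b,c) via R2 from blue(b,b), edge(b,c)
round 1: derive conn(b,h) via R2 from blue(b,i), edge(i,h)
round 1: derive conn(f,b) via R2 from blue(f,g), edge(g,b)
round 1: derive conn(f,c) via R2 from blue(f,g), edge(g,c)
round 1: derive conn(f,f) via R2 from blue(f,g), edge(g,f)
round 1: derive conn(f,h) via R2 from blue(f,g), edge(g,h)
round 1: derive conn(g,c) via R2 from blue(g,b), edge(b,c)
round 1: derive conn(g,g) via R2 from blue(g,h), edge(h,g)
round 1: derive conn(i,f) via R2 from blue(i,h), edge(h,f)
round 1: derive conn(i,g) via R2 from blue(i,h), edge(h,g)
round 2: derive conn(b,f) via R1 from conn(b,h), edge(h,f)
round 2: derive conn(b,g) via R1 from conn(b,h), edge(h,g)
round 2: derive conn(g,i) via R1 from conn(g,g), edge(g,i)
round 2: derive conn(i,b) via R1 from conn(i,g), edge(g,b)
round 2: derive conn(i,i) via R1 from conn(i,g), edge(g,i)

conn(b,f)  [via R1]
  conn(b,h)  [via R2]
    blue(b,i)  [fact]
    edge(i,h)  [fact]
  edge(h,f)  [fact]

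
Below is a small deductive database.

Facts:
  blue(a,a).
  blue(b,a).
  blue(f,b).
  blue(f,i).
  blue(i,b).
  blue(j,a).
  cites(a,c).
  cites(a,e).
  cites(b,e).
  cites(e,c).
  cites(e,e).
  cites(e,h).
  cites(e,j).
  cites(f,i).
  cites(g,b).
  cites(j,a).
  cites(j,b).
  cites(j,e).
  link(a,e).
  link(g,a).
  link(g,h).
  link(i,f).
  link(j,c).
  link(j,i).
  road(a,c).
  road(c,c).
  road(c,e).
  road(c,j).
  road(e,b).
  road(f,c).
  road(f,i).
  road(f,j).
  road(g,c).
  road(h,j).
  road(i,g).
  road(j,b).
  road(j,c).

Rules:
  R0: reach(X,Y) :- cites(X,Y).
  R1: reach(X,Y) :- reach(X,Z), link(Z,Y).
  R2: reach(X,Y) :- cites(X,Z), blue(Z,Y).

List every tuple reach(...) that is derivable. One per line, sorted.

reach(a,c)
reach(a,e)
reach(b,e)
reach(e,a)
reach(e,c)
reach(e,e)
reach(e,f)
reach(e,h)
reach(e,i)
reach(e,j)
reach(f,b)
reach(f,f)
reach(f,i)
reach(g,a)
reach(g,b)
reach(g,e)
reach(j,a)
reach(j,b)
reach(j,e)

round 1: derive reach(a,c) via R0 from cites(a,c)
round 1: derive reach(a,e) via R0 from cites(a,e)
round 1: derive reach(b,e) via R0 from cites(b,e)
round 1: derive reach(e,c) via R0 from cites(e,c)
round 1: derive reach(e,e) via R0 from cites(e,e)
round 1: derive reach(e,h) via R0 from cites(e,h)
round 1: derive reach(e,j) via R0 from cites(e,j)
round 1: derive reach(f,i) via R0 from cites(f,i)
round 1: derive reach(g,b) via R0 from cites(g,b)
round 1: derive reach(j,a) via R0 from cites(j,a)
round 1: derive reach(j,b) via R0 from cites(j,b)
round 1: derive reach(j,e) via R0 from cites(j,e)
round 1: derive reach(e,a) via R2 from cites(e,j), blue(j,a)
round 1: derive reach(f,b) via R2 from cites(f,i), blue(i,b)
round 1: derive reach(g,a) via R2 from cites(g,b), blue(b,a)
round 2: derive reach(e,i) via R1 from reach(e,j), link(j,i)
round 2: derive reach(f,f) via R1 from reach(f,i), link(i,f)
round 2: derive reach(g,e) via R1 from reach(g,a), link(a,e)
round 3: derive reach(e,f) via R1 from reach(e,i), link(i,f)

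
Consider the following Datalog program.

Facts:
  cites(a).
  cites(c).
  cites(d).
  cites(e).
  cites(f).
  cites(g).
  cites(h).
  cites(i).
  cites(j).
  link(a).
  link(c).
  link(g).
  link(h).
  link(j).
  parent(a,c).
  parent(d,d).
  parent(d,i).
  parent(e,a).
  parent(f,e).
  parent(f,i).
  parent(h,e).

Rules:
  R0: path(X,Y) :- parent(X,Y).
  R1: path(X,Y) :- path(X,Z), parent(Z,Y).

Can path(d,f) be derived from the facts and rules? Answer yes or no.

round 1: derive path(a,c) via R0 from parent(a,c)
round 1: derive path(d,d) via R0 from parent(d,d)
round 1: derive path(d,i) via R0 from parent(d,i)
round 1: derive path(e,a) via R0 from parent(e,a)
round 1: derive path(f,e) via R0 from parent(f,e)
round 1: derive path(f,i) via R0 from parent(f,i)
round 1: derive path(h,e) via R0 from parent(h,e)
round 2: derive path(e,c) via R1 from path(e,a), parent(a,c)
round 2: derive path(f,a) via R1 from path(f,e), parent(e,a)
round 2: derive path(h,a) via R1 from path(h,e), parent(e,a)
round 3: derive path(f,c) via R1 from path(f,a), parent(a,c)
round 3: derive path(h,c) via R1 from path(h,a), parent(a,c)

no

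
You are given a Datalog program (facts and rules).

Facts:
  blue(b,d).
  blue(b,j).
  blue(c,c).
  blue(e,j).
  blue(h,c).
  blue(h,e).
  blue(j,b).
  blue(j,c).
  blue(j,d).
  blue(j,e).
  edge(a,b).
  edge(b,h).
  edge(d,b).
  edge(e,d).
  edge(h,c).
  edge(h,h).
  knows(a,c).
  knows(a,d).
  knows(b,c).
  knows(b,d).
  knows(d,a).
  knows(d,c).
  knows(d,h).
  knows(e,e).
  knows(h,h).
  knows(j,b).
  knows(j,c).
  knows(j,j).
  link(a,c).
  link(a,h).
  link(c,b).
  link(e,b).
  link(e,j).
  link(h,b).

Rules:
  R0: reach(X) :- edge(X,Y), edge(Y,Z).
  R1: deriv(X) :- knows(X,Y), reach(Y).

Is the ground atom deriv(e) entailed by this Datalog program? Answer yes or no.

round 1: derive reach(a) via R0 from edge(a,b), edge(b,h)
round 1: derive reach(b) via R0 from edge(b,h), edge(h,c)
round 1: derive reach(d) via R0 from edge(d,b), edge(b,h)
round 1: derive reach(e) via R0 from edge(e,d), edge(d,b)
round 1: derive reach(h) via R0 from edge(h,h), edge(h,c)
round 2: derive deriv(a) via R1 from knows(a,d), reach(d)
round 2: derive deriv(b) via R1 from knows(b,d), reach(d)
round 2: derive deriv(d) via R1 from knows(d,a), reach(a)
round 2: derive deriv(e) via R1 from knows(e,e), reach(e)
round 2: derive deriv(h) via R1 from knows(h,h), reach(h)
round 2: derive deriv(j) via R1 from knows(j,b), reach(b)

yes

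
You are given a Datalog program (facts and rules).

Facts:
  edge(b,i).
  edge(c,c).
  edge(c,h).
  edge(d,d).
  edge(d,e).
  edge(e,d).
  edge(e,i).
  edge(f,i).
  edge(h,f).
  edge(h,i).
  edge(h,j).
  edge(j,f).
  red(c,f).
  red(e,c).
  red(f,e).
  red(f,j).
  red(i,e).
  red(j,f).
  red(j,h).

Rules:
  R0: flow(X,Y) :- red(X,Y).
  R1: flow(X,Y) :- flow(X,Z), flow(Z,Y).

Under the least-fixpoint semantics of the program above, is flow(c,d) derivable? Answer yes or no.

no

round 1: derive flow(c,f) via R0 from red(c,f)
round 1: derive flow(e,c) via R0 from red(e,c)
round 1: derive flow(f,e) via R0 from red(f,e)
round 1: derive flow(f,j) via R0 from red(f,j)
round 1: derive flow(i,e) via R0 from red(i,e)
round 1: derive flow(j,f) via R0 from red(j,f)
round 1: derive flow(j,h) via R0 from red(j,h)
round 2: derive flow(c,e) via R1 from flow(c,f), flow(f,e)
round 2: derive flow(c,j) via R1 from flow(c,f), flow(f,j)
round 2: derive flow(e,f) via R1 from flow(e,c), flow(c,f)
round 2: derive flow(f,c) via R1 from flow(f,e), flow(e,c)
round 2: derive flow(f,f) via R1 from flow(f,j), flow(j,f)
round 2: derive flow(f,h) via R1 from flow(f,j), flow(j,h)
round 2: derive flow(i,c) via R1 from flow(i,e), flow(e,c)
round 2: derive flow(j,e) via R1 from flow(j,f), flow(f,e)
round 2: derive flow(j,j) via R1 from flow(j,f), flow(f,j)
round 3: derive flow(c,c) via R1 from flow(c,e), flow(e,c)
round 3: derive flow(c,h) via R1 from flow(c,f), flow(f,h)
round 3: derive flow(e,e) via R1 from flow(e,c), flow(c,e)
round 3: derive flow(e,h) via R1 from flow(e,f), flow(f,h)
round 3: derive flow(e,j) via R1 from flow(e,c), flow(c,j)
round 3: derive flow(i,f) via R1 from flow(i,c), flow(c,f)
round 3: derive flow(i,j) via R1 from flow(i,c), flow(c,j)
round 3: derive flow(j,c) via R1 from flow(j,e), flow(e,c)
round 4: derive flow(i,h) via R1 from flow(i,c), flow(c,h)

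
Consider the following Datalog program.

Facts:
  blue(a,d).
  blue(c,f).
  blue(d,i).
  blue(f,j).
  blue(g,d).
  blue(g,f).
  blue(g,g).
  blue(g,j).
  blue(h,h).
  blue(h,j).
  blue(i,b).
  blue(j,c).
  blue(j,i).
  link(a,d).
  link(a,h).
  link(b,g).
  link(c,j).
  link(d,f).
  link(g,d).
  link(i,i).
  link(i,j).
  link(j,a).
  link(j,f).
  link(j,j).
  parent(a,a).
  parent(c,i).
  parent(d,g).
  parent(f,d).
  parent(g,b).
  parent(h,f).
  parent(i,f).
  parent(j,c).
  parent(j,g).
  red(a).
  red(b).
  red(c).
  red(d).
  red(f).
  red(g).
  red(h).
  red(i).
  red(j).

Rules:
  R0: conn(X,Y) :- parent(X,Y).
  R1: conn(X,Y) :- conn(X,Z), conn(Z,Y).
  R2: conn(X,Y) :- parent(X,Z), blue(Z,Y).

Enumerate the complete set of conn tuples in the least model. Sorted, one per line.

conn(a,a)
conn(a,b)
conn(a,c)
conn(a,d)
conn(a,f)
conn(a,g)
conn(a,i)
conn(a,j)
conn(c,b)
conn(c,c)
conn(c,d)
conn(c,f)
conn(c,g)
conn(c,i)
conn(c,j)
conn(d,b)
conn(d,c)
conn(d,d)
conn(d,f)
conn(d,g)
conn(d,i)
conn(d,j)
conn(f,b)
conn(f,c)
conn(f,d)
conn(f,f)
conn(f,g)
conn(f,i)
conn(f,j)
conn(g,b)
conn(h,b)
conn(h,c)
conn(h,d)
conn(h,f)
conn(h,g)
conn(h,i)
conn(h,j)
conn(i,b)
conn(i,c)
conn(i,d)
conn(i,f)
conn(i,g)
conn(i,i)
conn(i,j)
conn(j,b)
conn(j,c)
conn(j,d)
conn(j,f)
conn(j,g)
conn(j,i)
conn(j,j)

round 1: derive conn(a,a) via R0 from parent(a,a)
round 1: derive conn(c,i) via R0 from parent(c,i)
round 1: derive conn(d,g) via R0 from parent(d,g)
round 1: derive conn(f,d) via R0 from parent(f,d)
round 1: derive conn(g,b) via R0 from parent(g,b)
round 1: derive conn(h,f) via R0 from parent(h,f)
round 1: derive conn(i,f) via R0 from parent(i,f)
round 1: derive conn(j,c) via R0 from parent(j,c)
round 1: derive conn(j,g) via R0 from parent(j,g)
round 1: derive conn(a,d) via R2 from parent(a,a), blue(a,d)
round 1: derive conn(c,b) via R2 from parent(c,i), blue(i,b)
round 1: derive conn(d,d) via R2 from parent(d,g), blue(g,d)
round 1: derive conn(d,f) via R2 from parent(d,g), blue(g,f)
round 1: derive conn(d,j) via R2 from parent(d,g), blue(g,j)
round 1: derive conn(f,i) via R2 from parent(f,d), blue(d,i)
round 1: derive conn(h,j) via R2 from parent(h,f), blue(f,j)
round 1: derive conn(i,j) via R2 from parent(i,f), blue(f,j)
round 1: derive conn(j,d) via R2 from parent(j,g), blue(g,d)
round 1: derive conn(j,f) via R2 from parent(j,c), blue(c,f)
round 1: derive conn(j,j) via R2 from parent(j,g), blue(g,j)
round 2: derive conn(a,f) via R1 from conn(a,d), conn(d,f)
round 2: derive conn(a,g) via R1 from conn(a,d), conn(d,g)
round 2: derive conn(a,j) via R1 from conn(a,d), conn(d,j)
round 2: derive conn(c,f) via R1 from conn(c,i), conn(i,f)
round 2: derive conn(c,j) via R1 from conn(c,i), conn(i,j)
round 2: derive conn(d,b) via R1 from conn(d,g), conn(g,b)
round 2: derive conn(d,c) via R1 from conn(d,j), conn(j,c)
round 2: derive conn(d,i) via R1 from conn(d,f), conn(f,i)
round 2: derive conn(f,f) via R1 from conn(f,d), conn(d,f)
round 2: derive conn(f,g) via R1 from conn(f,d), conn(d,g)
round 2: derive conn(f,j) via R1 from conn(f,d), conn(d,j)
round 2: derive conn(h,c) via R1 from conn(h,j), conn(j,c)
round 2: derive conn(h,d) via R1 from conn(h,f), conn(f,d)
round 2: derive conn(h,g) via R1 from conn(h,j), conn(j,g)
round 2: derive conn(h,i) via R1 from conn(h,f), conn(f,i)
round 2: derive conn(i,c) via R1 from conn(i,j), conn(j,c)
round 2: derive conn(i,d) via R1 from conn(i,f), conn(f,d)
round 2: derive conn(i,g) via R1 from conn(i,j), conn(j,g)
round 2: derive conn(i,i) via R1 from conn(i,f), conn(f,i)
round 2: derive conn(j,b) via R1 from conn(j,c), conn(c,b)
round 2: derive conn(j,i) via R1 from conn(j,c), conn(c,i)
round 3: derive conn(a,b) via R1 from conn(a,d), conn(d,b)
round 3: derive conn(a,c) via R1 from conn(a,d), conn(d,c)
round 3: derive conn(a,i) via R1 from conn(a,d), conn(d,i)
round 3: derive conn(c,c) via R1 from conn(c,i), conn(i,c)
round 3: derive conn(c,d) via R1 from conn(c,f), conn(f,d)
round 3: derive conn(c,g) via R1 from conn(c,f), conn(f,g)
round 3: derive conn(f,b) via R1 from conn(f,d), conn(d,b)
round 3: derive conn(f,c) via R1 from conn(f,d), conn(d,c)
round 3: derive conn(h,b) via R1 from conn(h,c), conn(c,b)
round 3: derive conn(i,b) via R1 from conn(i,c), conn(c,b)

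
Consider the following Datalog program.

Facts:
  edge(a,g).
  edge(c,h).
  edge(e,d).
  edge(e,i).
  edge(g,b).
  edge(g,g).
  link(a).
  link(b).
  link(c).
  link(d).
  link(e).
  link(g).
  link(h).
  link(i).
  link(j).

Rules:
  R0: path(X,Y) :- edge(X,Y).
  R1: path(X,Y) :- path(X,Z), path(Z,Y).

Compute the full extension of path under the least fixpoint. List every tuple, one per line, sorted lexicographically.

path(a,b)
path(a,g)
path(c,h)
path(e,d)
path(e,i)
path(g,b)
path(g,g)

round 1: derive path(a,g) via R0 from edge(a,g)
round 1: derive path(c,h) via R0 from edge(c,h)
round 1: derive path(e,d) via R0 from edge(e,d)
round 1: derive path(e,i) via R0 from edge(e,i)
round 1: derive path(g,b) via R0 from edge(g,b)
round 1: derive path(g,g) via R0 from edge(g,g)
round 2: derive path(a,b) via R1 from path(a,g), path(g,b)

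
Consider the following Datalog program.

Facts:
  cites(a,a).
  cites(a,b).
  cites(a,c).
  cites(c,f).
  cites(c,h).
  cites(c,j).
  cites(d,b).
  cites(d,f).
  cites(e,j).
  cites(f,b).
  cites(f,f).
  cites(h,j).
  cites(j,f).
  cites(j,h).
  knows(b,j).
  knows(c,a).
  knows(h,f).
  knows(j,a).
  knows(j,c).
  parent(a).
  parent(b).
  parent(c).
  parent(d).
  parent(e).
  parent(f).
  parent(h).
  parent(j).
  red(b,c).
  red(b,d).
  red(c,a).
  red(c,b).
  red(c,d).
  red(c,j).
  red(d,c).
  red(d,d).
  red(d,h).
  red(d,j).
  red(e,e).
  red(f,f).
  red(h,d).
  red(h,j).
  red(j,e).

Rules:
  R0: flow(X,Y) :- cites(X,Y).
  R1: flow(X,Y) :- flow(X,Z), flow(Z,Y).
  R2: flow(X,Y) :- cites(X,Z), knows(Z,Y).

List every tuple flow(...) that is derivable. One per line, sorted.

round 1: derive flow(a,a) via R0 from cites(a,a)
round 1: derive flow(a,b) via R0 from cites(a,b)
round 1: derive flow(a,c) via R0 from cites(a,c)
round 1: derive flow(c,f) via R0 from cites(c,f)
round 1: derive flow(c,h) via R0 from cites(c,h)
round 1: derive flow(c,j) via R0 from cites(c,j)
round 1: derive flow(d,b) via R0 from cites(d,b)
round 1: derive flow(d,f) via R0 from cites(d,f)
round 1: derive flow(e,j) via R0 from cites(e,j)
round 1: derive flow(f,b) via R0 from cites(f,b)
round 1: derive flow(f,f) via R0 from cites(f,f)
round 1: derive flow(h,j) via R0 from cites(h,j)
round 1: derive flow(j,f) via R0 from cites(j,f)
round 1: derive flow(j,h) via R0 from cites(j,h)
round 1: derive flow(a,j) via R2 from cites(a,b), knows(b,j)
round 1: derive flow(c,a) via R2 from cites(c,j), knows(j,a)
round 1: derive flow(c,c) via R2 from cites(c,j), knows(j,c)
round 1: derive flow(d,j) via R2 from cites(d,b), knows(b,j)
round 1: derive flow(e,a) via R2 from cites(e,j), knows(j,a)
round 1: derive flow(e,c) via R2 from cites(e,j), knows(j,c)
round 1: derive flow(f,j) via R2 from cites(f,b), knows(b,j)
round 1: derive flow(h,a) via R2 from cites(h,j), knows(j,a)
round 1: derive flow(h,c) via R2 from cites(h,j), knows(j,c)
round 2: derive flow(a,f) via R1 from flow(a,c), flow(c,f)
round 2: derive flow(a,h) via R1 from flow(a,c), flow(c,h)
round 2: derive flow(c,b) via R1 from flow(c,a), flow(a,b)
round 2: derive flow(d,h) via R1 from flow(d,j), flow(j,h)
round 2: derive flow(e,b) via R1 from flow(e,a), flow(a,b)
round 2: derive flow(e,f) via R1 from flow(e,c), flow(c,f)
round 2: derive flow(e,h) via R1 from flow(e,c), flow(c,h)
round 2: derive flow(f,h) via R1 from flow(f,j), flow(j,h)
round 2: derive flow(h,b) via R1 from flow(h,a), flow(a,b)
round 2: derive flow(h,f) via R1 from flow(h,c), flow(c,f)
round 2: derive flow(h,h) via R1 from flow(h,c), flow(c,h)
round 2: derive flow(j,a) via R1 from flow(j,h), flow(h,a)
round 2: derive flow(j,b) via R1 from flow(j,f), flow(f,b)
round 2: derive flow(j,c) via R1 from flow(j,h), flow(h,c)
round 2: derive flow(j,j) via R1 from flow(j,f), flow(f,j)
round 3: derive flow(d,a) via R1 from flow(d,h), flow(h,a)
round 3: derive flow(d,c) via R1 from flow(d,h), flow(h,c)
round 3: derive flow(f,a) via R1 from flow(f,h), flow(h,a)
round 3: derive flow(f,c) via R1 from flow(f,h), flow(h,c)

flow(a,a)
flow(a,b)
flow(a,c)
flow(a,f)
flow(a,h)
flow(a,j)
flow(c,a)
flow(c,b)
flow(c,c)
flow(c,f)
flow(c,h)
flow(c,j)
flow(d,a)
flow(d,b)
flow(d,c)
flow(d,f)
flow(d,h)
flow(d,j)
flow(e,a)
flow(e,b)
flow(e,c)
flow(e,f)
flow(e,h)
flow(e,j)
flow(f,a)
flow(f,b)
flow(f,c)
flow(f,f)
flow(f,h)
flow(f,j)
flow(h,a)
flow(h,b)
flow(h,c)
flow(h,f)
flow(h,h)
flow(h,j)
flow(j,a)
flow(j,b)
flow(j,c)
flow(j,f)
flow(j,h)
flow(j,j)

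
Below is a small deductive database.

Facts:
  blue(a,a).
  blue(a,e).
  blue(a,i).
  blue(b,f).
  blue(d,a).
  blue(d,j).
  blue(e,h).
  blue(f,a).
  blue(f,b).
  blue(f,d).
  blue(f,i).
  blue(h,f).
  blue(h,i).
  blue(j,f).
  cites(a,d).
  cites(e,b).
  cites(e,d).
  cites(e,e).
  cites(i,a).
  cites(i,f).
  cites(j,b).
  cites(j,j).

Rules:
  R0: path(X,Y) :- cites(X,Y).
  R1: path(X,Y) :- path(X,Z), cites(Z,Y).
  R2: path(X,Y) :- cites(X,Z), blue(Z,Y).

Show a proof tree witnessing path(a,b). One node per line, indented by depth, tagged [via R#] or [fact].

path(a,b)  [via R1]
  path(a,j)  [via R2]
    cites(a,d)  [fact]
    blue(d,j)  [fact]
  cites(j,b)  [fact]

round 1: derive path(a,d) via R0 from cites(a,d)
round 1: derive path(e,b) via R0 from cites(e,b)
round 1: derive path(e,d) via R0 from cites(e,d)
round 1: derive path(e,e) via R0 from cites(e,e)
round 1: derive path(i,a) via R0 from cites(i,a)
round 1: derive path(i,f) via R0 from cites(i,f)
round 1: derive path(j,b) via R0 from cites(j,b)
round 1: derive path(j,j) via R0 from cites(j,j)
round 1: derive path(a,a) via R2 from cites(a,d), blue(d,a)
round 1: derive path(a,j) via R2 from cites(a,d), blue(d,j)
round 1: derive path(e,a) via R2 from cites(e,d), blue(d,a)
round 1: derive path(e,f) via R2 from cites(e,b), blue(b,f)
round 1: derive path(e,h) via R2 from cites(e,e), blue(e,h)
round 1: derive path(e,j) via R2 from cites(e,d), blue(d,j)
round 1: derive path(i,b) via R2 from cites(i,f), blue(f,b)
round 1: derive path(i,d) via R2 from cites(i,f), blue(f,d)
round 1: derive path(i,e) via R2 from cites(i,a), blue(a,e)
round 1: derive path(i,i) via R2 from cites(i,a), blue(a,i)
round 1: derive path(j,f) via R2 from cites(j,b), blue(b,f)
round 2: derive path(a,b) via R1 from path(a,j), cites(j,b)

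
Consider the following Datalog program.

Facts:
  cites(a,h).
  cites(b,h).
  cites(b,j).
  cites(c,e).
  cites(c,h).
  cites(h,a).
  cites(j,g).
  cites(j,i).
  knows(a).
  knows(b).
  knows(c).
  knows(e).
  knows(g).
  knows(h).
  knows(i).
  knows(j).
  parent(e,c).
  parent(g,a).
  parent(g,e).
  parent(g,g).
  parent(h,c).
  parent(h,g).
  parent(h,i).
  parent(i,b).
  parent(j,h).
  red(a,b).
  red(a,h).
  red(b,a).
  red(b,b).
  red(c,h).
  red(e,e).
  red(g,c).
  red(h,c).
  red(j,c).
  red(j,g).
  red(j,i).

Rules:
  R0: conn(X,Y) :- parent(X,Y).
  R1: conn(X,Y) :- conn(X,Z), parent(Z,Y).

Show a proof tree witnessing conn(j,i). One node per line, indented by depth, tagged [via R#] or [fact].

round 1: derive conn(e,c) via R0 from parent(e,c)
round 1: derive conn(g,a) via R0 from parent(g,a)
round 1: derive conn(g,e) via R0 from parent(g,e)
round 1: derive conn(g,g) via R0 from parent(g,g)
round 1: derive conn(h,c) via R0 from parent(h,c)
round 1: derive conn(h,g) via R0 from parent(h,g)
round 1: derive conn(h,i) via R0 from parent(h,i)
round 1: derive conn(i,b) via R0 from parent(i,b)
round 1: derive conn(j,h) via R0 from parent(j,h)
round 2: derive conn(g,c) via R1 from conn(g,e), parent(e,c)
round 2: derive conn(h,a) via R1 from conn(h,g), parent(g,a)
round 2: derive conn(h,b) via R1 from conn(h,i), parent(i,b)
round 2: derive conn(h,e) via R1 from conn(h,g), parent(g,e)
round 2: derive conn(j,c) via R1 from conn(j,h), parent(h,c)
round 2: derive conn(j,g) via R1 from conn(j,h), parent(h,g)
round 2: derive conn(j,i) via R1 from conn(j,h), parent(h,i)
round 3: derive conn(j,a) via R1 from conn(j,g), parent(g,a)
round 3: derive conn(j,b) via R1 from conn(j,i), parent(i,b)
round 3: derive conn(j,e) via R1 from conn(j,g), parent(g,e)

conn(j,i)  [via R1]
  conn(j,h)  [via R0]
    parent(j,h)  [fact]
  parent(h,i)  [fact]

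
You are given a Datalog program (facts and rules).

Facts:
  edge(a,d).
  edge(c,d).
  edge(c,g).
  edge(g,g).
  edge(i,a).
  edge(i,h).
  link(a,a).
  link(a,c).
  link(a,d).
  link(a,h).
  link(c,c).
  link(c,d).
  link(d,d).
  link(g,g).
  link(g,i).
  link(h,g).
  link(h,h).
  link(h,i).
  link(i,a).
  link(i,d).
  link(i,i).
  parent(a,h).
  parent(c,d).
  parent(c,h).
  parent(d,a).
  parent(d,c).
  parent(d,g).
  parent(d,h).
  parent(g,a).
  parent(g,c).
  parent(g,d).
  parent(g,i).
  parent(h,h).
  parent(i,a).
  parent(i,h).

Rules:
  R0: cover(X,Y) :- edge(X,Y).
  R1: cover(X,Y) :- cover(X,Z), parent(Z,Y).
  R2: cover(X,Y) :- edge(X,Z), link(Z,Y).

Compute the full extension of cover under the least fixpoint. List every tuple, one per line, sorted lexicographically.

round 1: derive cover(a,d) via R0 from edge(a,d)
round 1: derive cover(c,d) via R0 from edge(c,d)
round 1: derive cover(c,g) via R0 from edge(c,g)
round 1: derive cover(g,g) via R0 from edge(g,g)
round 1: derive cover(i,a) via R0 from edge(i,a)
round 1: derive cover(i,h) via R0 from edge(i,h)
round 1: derive cover(c,i) via R2 from edge(c,g), link(g,i)
round 1: derive cover(g,i) via R2 from edge(g,g), link(g,i)
round 1: derive cover(i,c) via R2 from edge(i,a), link(a,c)
round 1: derive cover(i,d) via R2 from edge(i,a), link(a,d)
round 1: derive cover(i,g) via R2 from edge(i,h), link(h,g)
round 1: derive cover(i,i) via R2 from edge(i,h), link(h,i)
round 2: derive cover(a,a) via R1 from cover(a,d), parent(d,a)
round 2: derive cover(a,c) via R1 from cover(a,d), parent(d,c)
round 2: derive cover(a,g) via R1 from cover(a,d), parent(d,g)
round 2: derive cover(a,h) via R1 from cover(a,d), parent(d,h)
round 2: derive cover(c,a) via R1 from cover(c,d), parent(d,a)
round 2: derive cover(c,c) via R1 from cover(c,d), parent(d,c)
round 2: derive cover(c,h) via R1 from cover(c,d), parent(d,h)
round 2: derive cover(g,a) via R1 from cover(g,g), parent(g,a)
round 2: derive cover(g,c) via R1 from cover(g,g), parent(g,c)
round 2: derive cover(g,d) via R1 from cover(g,g), parent(g,d)
round 2: derive cover(g,h) via R1 from cover(g,i), parent(i,h)
round 3: derive cover(a,i) via R1 from cover(a,g), parent(g,i)

cover(a,a)
cover(a,c)
cover(a,d)
cover(a,g)
cover(a,h)
cover(a,i)
cover(c,a)
cover(c,c)
cover(c,d)
cover(c,g)
cover(c,h)
cover(c,i)
cover(g,a)
cover(g,c)
cover(g,d)
cover(g,g)
cover(g,h)
cover(g,i)
cover(i,a)
cover(i,c)
cover(i,d)
cover(i,g)
cover(i,h)
cover(i,i)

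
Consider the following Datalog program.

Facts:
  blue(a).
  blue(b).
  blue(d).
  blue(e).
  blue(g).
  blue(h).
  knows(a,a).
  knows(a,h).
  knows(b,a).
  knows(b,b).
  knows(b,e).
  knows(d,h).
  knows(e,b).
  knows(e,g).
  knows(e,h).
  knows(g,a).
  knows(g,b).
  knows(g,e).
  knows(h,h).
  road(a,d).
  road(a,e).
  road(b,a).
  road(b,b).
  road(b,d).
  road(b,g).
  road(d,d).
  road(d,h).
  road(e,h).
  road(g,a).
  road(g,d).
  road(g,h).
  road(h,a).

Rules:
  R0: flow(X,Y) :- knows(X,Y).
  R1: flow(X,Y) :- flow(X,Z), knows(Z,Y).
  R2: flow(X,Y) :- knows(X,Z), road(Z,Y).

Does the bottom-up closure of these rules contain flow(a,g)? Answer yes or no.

yes

round 1: derive flow(a,a) via R0 from knows(a,a)
round 1: derive flow(a,h) via R0 from knows(a,h)
round 1: derive flow(b,a) via R0 from knows(b,a)
round 1: derive flow(b,b) via R0 from knows(b,b)
round 1: derive flow(b,e) via R0 from knows(b,e)
round 1: derive flow(d,h) via R0 from knows(d,h)
round 1: derive flow(e,b) via R0 from knows(e,b)
round 1: derive flow(e,g) via R0 from knows(e,g)
round 1: derive flow(e,h) via R0 from knows(e,h)
round 1: derive flow(g,a) via R0 from knows(g,a)
round 1: derive flow(g,b) via R0 from knows(g,b)
round 1: derive flow(g,e) via R0 from knows(g,e)
round 1: derive flow(h,h) via R0 from knows(h,h)
round 1: derive flow(a,d) via R2 from knows(a,a), road(a,d)
round 1: derive flow(a,e) via R2 from knows(a,a), road(a,e)
round 1: derive flow(b,d) via R2 from knows(b,a), road(a,d)
round 1: derive flow(b,g) via R2 from knows(b,b), road(b,g)
round 1: derive flow(b,h) via R2 from knows(b,e), road(e,h)
round 1: derive flow(d,a) via R2 from knows(d,h), road(h,a)
round 1: derive flow(e,a) via R2 from knows(e,b), road(b,a)
round 1: derive flow(e,d) via R2 from knows(e,b), road(b,d)
round 1: derive flow(g,d) via R2 from knows(g,a), road(a,d)
round 1: derive flow(g,g) via R2 from knows(g,b), road(b,g)
round 1: derive flow(g,h) via R2 from knows(g,e), road(e,h)
round 1: derive flow(h,a) via R2 from knows(h,h), road(h,a)
round 2: derive flow(a,b) via R1 from flow(a,e), knows(e,b)
round 2: derive flow(a,g) via R1 from flow(a,e), knows(e,g)
round 2: derive flow(e,e) via R1 from flow(e,b), knows(b,e)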